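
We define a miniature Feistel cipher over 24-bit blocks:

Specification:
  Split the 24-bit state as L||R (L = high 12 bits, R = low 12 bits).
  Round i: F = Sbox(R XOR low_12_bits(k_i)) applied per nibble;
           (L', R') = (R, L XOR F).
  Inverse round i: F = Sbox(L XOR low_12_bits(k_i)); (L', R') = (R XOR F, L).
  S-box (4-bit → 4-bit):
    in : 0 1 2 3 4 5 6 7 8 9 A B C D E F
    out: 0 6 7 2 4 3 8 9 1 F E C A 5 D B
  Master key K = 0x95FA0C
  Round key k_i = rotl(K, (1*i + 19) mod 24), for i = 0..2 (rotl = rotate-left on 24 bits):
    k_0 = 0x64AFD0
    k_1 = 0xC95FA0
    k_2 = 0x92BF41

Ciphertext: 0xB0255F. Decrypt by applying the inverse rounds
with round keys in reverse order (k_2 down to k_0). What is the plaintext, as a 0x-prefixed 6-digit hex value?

0xE746C7

s_0 = ciphertext = 0xB0255F
s_1 = InvRound(s_0, k_2) = 0x11DB02
s_2 = InvRound(s_1, k_1) = 0x6C711D
s_3 = InvRound(s_2, k_0) = 0xE746C7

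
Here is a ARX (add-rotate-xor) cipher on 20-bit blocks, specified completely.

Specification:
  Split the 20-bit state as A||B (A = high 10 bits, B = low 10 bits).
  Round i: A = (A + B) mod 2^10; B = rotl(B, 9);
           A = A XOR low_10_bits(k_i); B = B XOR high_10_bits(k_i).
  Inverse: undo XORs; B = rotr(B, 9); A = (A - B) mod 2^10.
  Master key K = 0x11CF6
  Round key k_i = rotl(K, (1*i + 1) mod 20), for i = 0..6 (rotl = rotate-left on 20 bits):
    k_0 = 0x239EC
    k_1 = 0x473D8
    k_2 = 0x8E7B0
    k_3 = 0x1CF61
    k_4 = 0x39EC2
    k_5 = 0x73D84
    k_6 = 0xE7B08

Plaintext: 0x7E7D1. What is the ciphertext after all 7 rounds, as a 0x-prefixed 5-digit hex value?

s_0 = plaintext = 0x7E7D1
s_1 = Round(s_0, k_0) = 0x09B66
s_2 = Round(s_1, k_1) = 0x150AF
s_3 = Round(s_2, k_2) = 0xACC6E
s_4 = Round(s_3, k_3) = 0x10044
s_5 = Round(s_4, k_4) = 0x918C5
s_6 = Round(s_5, k_5) = 0xA3FAD
s_7 = Round(s_6, k_6) = 0x4D048

0x4D048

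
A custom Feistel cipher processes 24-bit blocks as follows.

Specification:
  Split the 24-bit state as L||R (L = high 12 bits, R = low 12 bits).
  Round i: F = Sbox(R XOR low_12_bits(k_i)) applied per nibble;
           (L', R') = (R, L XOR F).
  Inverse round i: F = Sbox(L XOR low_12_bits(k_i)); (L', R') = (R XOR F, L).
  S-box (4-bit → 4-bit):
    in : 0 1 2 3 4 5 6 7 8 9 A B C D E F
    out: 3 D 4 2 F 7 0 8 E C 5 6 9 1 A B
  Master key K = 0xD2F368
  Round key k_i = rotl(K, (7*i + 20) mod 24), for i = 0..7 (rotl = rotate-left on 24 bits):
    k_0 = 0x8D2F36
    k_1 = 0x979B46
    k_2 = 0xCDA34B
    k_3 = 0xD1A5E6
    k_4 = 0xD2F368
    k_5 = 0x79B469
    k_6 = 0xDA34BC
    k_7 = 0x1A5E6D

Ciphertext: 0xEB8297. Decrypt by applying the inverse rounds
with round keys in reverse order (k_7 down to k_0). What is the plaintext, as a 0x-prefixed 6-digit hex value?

s_0 = ciphertext = 0xEB8297
s_1 = InvRound(s_0, k_7) = 0x180EB8
s_2 = InvRound(s_1, k_6) = 0x991180
s_3 = InvRound(s_2, k_5) = 0x03E991
s_4 = InvRound(s_3, k_4) = 0xBE103E
s_5 = InvRound(s_4, k_3) = 0xA06BE1
s_6 = InvRound(s_5, k_2) = 0x710A06
s_7 = InvRound(s_6, k_1) = 0x376710
s_8 = InvRound(s_7, k_0) = 0xEE3376

0xEE3376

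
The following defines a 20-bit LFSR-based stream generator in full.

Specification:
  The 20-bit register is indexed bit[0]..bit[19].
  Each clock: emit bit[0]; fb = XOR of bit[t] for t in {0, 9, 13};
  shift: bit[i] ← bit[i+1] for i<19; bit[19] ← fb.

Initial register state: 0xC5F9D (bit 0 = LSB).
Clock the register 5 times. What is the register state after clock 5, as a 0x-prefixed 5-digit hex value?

reg_0 = 0xC5F9D
clock 1: out=1, reg = 0x62FCE
clock 2: out=0, reg = 0x317E7
clock 3: out=1, reg = 0x18BF3
clock 4: out=1, reg = 0x0C5F9
clock 5: out=1, reg = 0x862FC

0x862FC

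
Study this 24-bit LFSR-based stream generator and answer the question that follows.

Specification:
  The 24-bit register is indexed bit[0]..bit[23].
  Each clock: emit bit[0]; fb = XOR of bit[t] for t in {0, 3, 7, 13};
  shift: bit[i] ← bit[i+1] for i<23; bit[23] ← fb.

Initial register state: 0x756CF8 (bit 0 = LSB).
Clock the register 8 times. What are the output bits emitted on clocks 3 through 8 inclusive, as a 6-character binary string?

reg_0 = 0x756CF8
clock 1: out=0, reg = 0xBAB67C
clock 2: out=0, reg = 0x5D5B3E
clock 3: out=0, reg = 0xAEAD9F
clock 4: out=1, reg = 0x5756CF
clock 5: out=1, reg = 0xABAB67
clock 6: out=1, reg = 0x55D5B3
clock 7: out=1, reg = 0x2AEAD9
clock 8: out=1, reg = 0x15756C

011111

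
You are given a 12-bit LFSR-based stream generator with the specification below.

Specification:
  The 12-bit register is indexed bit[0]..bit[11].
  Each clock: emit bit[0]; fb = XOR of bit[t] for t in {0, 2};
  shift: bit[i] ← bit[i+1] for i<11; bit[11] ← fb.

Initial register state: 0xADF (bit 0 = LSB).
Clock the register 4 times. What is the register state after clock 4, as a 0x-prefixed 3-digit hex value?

reg_0 = 0xADF
clock 1: out=1, reg = 0x56F
clock 2: out=1, reg = 0x2B7
clock 3: out=1, reg = 0x15B
clock 4: out=1, reg = 0x8AD

0x8AD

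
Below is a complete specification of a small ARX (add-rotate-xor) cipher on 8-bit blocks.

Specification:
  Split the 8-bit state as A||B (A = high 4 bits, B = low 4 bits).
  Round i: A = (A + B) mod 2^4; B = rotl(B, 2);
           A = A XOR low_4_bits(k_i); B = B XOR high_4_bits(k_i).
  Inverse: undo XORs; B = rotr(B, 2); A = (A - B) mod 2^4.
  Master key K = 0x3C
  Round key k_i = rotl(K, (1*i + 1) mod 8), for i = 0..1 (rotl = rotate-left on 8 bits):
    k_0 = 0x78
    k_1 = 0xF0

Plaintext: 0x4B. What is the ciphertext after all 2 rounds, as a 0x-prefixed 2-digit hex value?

s_0 = plaintext = 0x4B
s_1 = Round(s_0, k_0) = 0x79
s_2 = Round(s_1, k_1) = 0x09

0x09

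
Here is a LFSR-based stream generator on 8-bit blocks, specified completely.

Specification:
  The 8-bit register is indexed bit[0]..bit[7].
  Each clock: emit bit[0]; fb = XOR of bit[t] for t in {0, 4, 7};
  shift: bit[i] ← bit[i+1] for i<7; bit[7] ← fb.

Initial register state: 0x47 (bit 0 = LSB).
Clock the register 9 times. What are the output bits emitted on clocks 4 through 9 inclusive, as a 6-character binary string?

000101

reg_0 = 0x47
clock 1: out=1, reg = 0xA3
clock 2: out=1, reg = 0x51
clock 3: out=1, reg = 0x28
clock 4: out=0, reg = 0x14
clock 5: out=0, reg = 0x8A
clock 6: out=0, reg = 0xC5
clock 7: out=1, reg = 0x62
clock 8: out=0, reg = 0x31
clock 9: out=1, reg = 0x18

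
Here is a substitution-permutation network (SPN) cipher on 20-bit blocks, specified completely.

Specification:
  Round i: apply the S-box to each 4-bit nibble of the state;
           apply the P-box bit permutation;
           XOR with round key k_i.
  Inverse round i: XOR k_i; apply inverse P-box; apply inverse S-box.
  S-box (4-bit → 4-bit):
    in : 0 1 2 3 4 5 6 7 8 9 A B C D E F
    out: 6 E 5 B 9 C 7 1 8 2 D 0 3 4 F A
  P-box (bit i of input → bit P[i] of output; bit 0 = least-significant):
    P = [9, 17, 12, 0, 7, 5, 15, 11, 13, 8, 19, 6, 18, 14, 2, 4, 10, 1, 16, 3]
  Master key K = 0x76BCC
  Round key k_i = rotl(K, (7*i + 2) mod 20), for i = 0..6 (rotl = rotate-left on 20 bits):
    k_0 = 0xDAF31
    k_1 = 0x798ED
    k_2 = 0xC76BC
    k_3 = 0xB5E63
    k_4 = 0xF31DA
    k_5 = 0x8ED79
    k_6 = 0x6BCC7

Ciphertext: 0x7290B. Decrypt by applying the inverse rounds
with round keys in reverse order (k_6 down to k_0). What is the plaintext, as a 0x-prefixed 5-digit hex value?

0x1AFAF

s_0 = ciphertext = 0x7290B
s_1 = InvRound(s_0, k_6) = 0xADF2D
s_2 = InvRound(s_1, k_5) = 0xB54B6
s_3 = InvRound(s_2, k_4) = 0x4639B
s_4 = InvRound(s_3, k_3) = 0xA4E30
s_5 = InvRound(s_4, k_2) = 0x82740
s_6 = InvRound(s_5, k_1) = 0xA26EE
s_7 = InvRound(s_6, k_0) = 0x1AFAF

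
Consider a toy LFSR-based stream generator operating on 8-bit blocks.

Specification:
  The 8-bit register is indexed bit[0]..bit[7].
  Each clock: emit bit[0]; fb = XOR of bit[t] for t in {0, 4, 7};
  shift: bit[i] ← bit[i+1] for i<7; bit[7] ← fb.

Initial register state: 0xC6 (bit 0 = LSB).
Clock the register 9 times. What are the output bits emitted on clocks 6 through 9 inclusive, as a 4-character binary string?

0111

reg_0 = 0xC6
clock 1: out=0, reg = 0xE3
clock 2: out=1, reg = 0x71
clock 3: out=1, reg = 0x38
clock 4: out=0, reg = 0x9C
clock 5: out=0, reg = 0x4E
clock 6: out=0, reg = 0x27
clock 7: out=1, reg = 0x93
clock 8: out=1, reg = 0xC9
clock 9: out=1, reg = 0x64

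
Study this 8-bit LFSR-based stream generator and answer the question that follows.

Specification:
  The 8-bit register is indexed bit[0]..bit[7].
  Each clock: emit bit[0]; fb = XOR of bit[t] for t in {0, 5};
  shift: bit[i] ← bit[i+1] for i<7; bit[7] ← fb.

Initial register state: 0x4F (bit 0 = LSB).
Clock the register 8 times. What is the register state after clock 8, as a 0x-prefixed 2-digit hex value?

reg_0 = 0x4F
clock 1: out=1, reg = 0xA7
clock 2: out=1, reg = 0x53
clock 3: out=1, reg = 0xA9
clock 4: out=1, reg = 0x54
clock 5: out=0, reg = 0x2A
clock 6: out=0, reg = 0x95
clock 7: out=1, reg = 0xCA
clock 8: out=0, reg = 0x65

0x65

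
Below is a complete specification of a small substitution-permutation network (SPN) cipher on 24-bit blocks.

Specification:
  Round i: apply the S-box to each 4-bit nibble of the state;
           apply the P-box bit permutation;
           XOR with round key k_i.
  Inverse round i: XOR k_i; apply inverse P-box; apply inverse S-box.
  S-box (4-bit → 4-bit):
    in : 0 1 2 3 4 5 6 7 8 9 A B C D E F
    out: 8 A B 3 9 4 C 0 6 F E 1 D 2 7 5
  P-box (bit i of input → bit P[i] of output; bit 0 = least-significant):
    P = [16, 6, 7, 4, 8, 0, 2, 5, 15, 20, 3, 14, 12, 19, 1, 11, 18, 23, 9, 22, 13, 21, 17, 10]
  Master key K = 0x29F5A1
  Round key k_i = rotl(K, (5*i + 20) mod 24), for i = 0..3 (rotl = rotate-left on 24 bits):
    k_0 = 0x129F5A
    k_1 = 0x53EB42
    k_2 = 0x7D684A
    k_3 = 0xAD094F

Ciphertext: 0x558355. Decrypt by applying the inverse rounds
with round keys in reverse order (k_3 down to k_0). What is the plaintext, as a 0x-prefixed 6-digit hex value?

0x972A1F

s_0 = ciphertext = 0x558355
s_1 = InvRound(s_0, k_3) = 0xDAAE70
s_2 = InvRound(s_1, k_2) = 0xAE5C04
s_3 = InvRound(s_2, k_1) = 0x29E3F3
s_4 = InvRound(s_3, k_0) = 0x972A1F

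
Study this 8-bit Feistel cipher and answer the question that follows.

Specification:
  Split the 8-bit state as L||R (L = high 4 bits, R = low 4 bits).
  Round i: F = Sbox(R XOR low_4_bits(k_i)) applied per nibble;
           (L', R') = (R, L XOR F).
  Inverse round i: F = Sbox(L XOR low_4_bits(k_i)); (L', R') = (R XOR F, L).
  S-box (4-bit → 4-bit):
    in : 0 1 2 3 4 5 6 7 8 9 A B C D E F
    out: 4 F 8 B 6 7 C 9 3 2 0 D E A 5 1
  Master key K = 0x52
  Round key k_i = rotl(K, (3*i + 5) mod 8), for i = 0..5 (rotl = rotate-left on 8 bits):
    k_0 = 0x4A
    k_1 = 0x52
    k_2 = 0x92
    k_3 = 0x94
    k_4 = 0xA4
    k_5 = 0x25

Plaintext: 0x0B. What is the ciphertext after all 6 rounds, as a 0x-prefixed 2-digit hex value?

0xB0

s_0 = plaintext = 0x0B
s_1 = Round(s_0, k_0) = 0xBF
s_2 = Round(s_1, k_1) = 0xF1
s_3 = Round(s_2, k_2) = 0x14
s_4 = Round(s_3, k_3) = 0x45
s_5 = Round(s_4, k_4) = 0x5B
s_6 = Round(s_5, k_5) = 0xB0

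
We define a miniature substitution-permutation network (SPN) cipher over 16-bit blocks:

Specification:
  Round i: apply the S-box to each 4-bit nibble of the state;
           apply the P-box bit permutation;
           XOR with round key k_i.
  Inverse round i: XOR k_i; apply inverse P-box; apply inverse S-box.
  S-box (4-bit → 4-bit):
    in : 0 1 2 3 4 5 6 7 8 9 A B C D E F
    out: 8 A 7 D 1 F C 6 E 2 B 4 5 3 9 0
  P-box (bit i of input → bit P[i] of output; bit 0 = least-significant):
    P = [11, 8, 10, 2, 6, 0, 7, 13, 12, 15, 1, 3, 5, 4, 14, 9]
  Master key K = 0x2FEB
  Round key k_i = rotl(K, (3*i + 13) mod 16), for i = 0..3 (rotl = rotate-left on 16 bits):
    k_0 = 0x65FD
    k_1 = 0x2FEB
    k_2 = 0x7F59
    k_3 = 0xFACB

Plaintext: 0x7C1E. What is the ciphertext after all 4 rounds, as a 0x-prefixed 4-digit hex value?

0xB90B

s_0 = plaintext = 0x7C1E
s_1 = Round(s_0, k_0) = 0x1DEA
s_2 = Round(s_1, k_1) = 0x94BF
s_3 = Round(s_2, k_2) = 0x6FC9
s_4 = Round(s_3, k_3) = 0xB90B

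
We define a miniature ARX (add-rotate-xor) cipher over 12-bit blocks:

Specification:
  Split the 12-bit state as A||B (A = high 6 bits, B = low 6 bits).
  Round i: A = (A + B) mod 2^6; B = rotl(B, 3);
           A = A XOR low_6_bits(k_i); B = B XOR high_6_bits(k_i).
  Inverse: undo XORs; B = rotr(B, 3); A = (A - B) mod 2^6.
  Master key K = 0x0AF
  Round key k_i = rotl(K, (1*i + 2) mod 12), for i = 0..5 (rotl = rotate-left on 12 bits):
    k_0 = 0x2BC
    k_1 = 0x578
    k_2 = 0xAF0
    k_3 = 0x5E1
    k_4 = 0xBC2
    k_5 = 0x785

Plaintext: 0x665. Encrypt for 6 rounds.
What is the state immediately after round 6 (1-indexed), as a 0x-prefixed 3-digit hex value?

0xB48

s_0 = plaintext = 0x665
s_1 = Round(s_0, k_0) = 0x0A6
s_2 = Round(s_1, k_1) = 0x421
s_3 = Round(s_2, k_2) = 0x067
s_4 = Round(s_3, k_3) = 0x26B
s_5 = Round(s_4, k_4) = 0xDB2
s_6 = Round(s_5, k_5) = 0xB48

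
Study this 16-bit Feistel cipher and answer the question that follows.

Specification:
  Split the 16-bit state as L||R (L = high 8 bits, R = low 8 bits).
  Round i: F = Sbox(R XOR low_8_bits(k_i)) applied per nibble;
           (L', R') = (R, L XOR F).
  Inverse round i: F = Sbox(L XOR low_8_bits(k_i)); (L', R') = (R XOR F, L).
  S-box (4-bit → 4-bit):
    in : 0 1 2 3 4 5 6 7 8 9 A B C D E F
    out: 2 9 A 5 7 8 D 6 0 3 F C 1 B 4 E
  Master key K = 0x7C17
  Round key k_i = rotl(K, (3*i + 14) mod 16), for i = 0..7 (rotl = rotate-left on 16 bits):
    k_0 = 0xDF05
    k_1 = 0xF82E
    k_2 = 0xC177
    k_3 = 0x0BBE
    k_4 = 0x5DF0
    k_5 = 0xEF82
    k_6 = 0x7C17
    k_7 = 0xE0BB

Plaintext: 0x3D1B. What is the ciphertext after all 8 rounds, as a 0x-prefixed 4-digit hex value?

s_0 = plaintext = 0x3D1B
s_1 = Round(s_0, k_0) = 0x1BA9
s_2 = Round(s_1, k_1) = 0xA91D
s_3 = Round(s_2, k_2) = 0x1D76
s_4 = Round(s_3, k_3) = 0x760D
s_5 = Round(s_4, k_4) = 0x0D9D
s_6 = Round(s_5, k_5) = 0x9D93
s_7 = Round(s_6, k_6) = 0x939A
s_8 = Round(s_7, k_7) = 0x9A3A

0x9A3A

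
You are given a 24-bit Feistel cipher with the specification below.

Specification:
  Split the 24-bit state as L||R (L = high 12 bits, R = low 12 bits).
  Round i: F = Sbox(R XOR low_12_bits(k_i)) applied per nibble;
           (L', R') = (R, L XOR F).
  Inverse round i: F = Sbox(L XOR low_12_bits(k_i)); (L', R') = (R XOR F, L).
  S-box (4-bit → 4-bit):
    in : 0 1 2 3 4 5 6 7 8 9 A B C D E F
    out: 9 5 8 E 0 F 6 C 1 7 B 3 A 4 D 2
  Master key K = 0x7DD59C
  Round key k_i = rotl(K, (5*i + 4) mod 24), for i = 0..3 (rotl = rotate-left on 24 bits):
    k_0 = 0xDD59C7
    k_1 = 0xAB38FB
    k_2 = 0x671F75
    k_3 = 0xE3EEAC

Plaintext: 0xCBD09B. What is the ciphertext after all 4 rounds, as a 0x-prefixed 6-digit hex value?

0xE07712

s_0 = plaintext = 0xCBD09B
s_1 = Round(s_0, k_0) = 0x09BB47
s_2 = Round(s_1, k_1) = 0xB47EA1
s_3 = Round(s_2, k_2) = 0xEA1E07
s_4 = Round(s_3, k_3) = 0xE07712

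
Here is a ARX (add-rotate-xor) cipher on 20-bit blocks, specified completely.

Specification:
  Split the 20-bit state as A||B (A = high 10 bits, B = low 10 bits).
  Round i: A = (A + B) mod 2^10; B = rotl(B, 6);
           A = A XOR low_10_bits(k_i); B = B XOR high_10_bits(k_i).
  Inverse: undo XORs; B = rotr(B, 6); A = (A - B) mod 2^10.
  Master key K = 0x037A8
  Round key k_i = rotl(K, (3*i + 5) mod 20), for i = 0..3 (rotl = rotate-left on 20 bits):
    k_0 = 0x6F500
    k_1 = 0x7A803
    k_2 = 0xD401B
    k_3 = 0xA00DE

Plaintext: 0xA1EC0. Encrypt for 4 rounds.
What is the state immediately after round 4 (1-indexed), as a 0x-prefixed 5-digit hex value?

s_0 = plaintext = 0xA1EC0
s_1 = Round(s_0, k_0) = 0x11D91
s_2 = Round(s_1, k_1) = 0x76DB3
s_3 = Round(s_2, k_2) = 0xE578B
s_4 = Round(s_3, k_3) = 0xFF878

0xFF878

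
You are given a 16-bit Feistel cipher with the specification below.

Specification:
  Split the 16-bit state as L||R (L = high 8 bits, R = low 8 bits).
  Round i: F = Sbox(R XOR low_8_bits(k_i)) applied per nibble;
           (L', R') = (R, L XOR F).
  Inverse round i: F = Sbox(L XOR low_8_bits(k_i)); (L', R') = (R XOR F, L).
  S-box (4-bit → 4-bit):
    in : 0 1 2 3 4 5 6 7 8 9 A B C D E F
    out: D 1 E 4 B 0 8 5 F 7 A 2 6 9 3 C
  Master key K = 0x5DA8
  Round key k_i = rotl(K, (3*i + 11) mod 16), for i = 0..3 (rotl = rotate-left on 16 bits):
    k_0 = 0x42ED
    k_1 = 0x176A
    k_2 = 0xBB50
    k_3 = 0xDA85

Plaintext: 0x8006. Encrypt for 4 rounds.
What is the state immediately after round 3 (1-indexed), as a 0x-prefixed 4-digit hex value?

s_0 = plaintext = 0x8006
s_1 = Round(s_0, k_0) = 0x06B2
s_2 = Round(s_1, k_1) = 0xB299
s_3 = Round(s_2, k_2) = 0x99D5
s_4 = Round(s_3, k_3) = 0xD594

0x99D5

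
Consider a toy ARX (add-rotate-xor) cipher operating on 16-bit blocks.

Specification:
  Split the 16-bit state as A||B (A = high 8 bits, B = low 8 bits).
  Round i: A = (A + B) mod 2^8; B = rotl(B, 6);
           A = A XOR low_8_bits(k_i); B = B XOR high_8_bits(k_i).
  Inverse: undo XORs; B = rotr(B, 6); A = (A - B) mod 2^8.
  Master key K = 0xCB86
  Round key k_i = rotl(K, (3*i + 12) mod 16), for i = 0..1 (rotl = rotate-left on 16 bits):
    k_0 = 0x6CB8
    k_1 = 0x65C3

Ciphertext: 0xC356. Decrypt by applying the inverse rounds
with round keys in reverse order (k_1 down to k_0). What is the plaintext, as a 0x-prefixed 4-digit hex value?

0x0A82

s_0 = ciphertext = 0xC356
s_1 = InvRound(s_0, k_1) = 0x34CC
s_2 = InvRound(s_1, k_0) = 0x0A82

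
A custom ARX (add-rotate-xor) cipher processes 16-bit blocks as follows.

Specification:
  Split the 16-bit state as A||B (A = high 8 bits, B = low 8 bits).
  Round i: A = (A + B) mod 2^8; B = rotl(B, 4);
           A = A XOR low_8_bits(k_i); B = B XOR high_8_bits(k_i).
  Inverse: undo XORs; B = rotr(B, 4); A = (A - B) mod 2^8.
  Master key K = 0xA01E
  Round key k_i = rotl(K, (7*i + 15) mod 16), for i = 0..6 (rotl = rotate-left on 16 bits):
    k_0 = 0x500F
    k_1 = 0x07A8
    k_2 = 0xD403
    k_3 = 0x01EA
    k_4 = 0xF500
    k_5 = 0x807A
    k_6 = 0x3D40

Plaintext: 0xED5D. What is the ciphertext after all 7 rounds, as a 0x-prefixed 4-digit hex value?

0x26F1

s_0 = plaintext = 0xED5D
s_1 = Round(s_0, k_0) = 0x4585
s_2 = Round(s_1, k_1) = 0x625F
s_3 = Round(s_2, k_2) = 0xC221
s_4 = Round(s_3, k_3) = 0x0913
s_5 = Round(s_4, k_4) = 0x1CC4
s_6 = Round(s_5, k_5) = 0x9ACC
s_7 = Round(s_6, k_6) = 0x26F1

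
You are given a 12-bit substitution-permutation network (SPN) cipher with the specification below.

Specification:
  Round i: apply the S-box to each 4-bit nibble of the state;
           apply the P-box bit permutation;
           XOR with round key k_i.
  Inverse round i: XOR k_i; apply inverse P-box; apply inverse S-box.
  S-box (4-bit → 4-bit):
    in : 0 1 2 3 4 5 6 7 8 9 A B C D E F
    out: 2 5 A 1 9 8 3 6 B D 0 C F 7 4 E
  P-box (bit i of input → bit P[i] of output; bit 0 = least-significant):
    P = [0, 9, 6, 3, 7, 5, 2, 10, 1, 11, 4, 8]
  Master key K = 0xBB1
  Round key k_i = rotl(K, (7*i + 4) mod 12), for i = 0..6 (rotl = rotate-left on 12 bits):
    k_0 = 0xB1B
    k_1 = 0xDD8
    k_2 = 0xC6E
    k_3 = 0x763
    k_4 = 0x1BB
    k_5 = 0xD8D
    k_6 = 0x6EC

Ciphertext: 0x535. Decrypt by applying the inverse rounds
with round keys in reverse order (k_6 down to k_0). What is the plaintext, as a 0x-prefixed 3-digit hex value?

0xD02

s_0 = ciphertext = 0x535
s_1 = InvRound(s_0, k_6) = 0xB3C
s_2 = InvRound(s_1, k_5) = 0xE86
s_3 = InvRound(s_2, k_4) = 0xFF8
s_4 = InvRound(s_3, k_3) = 0xD34
s_5 = InvRound(s_4, k_2) = 0x9AB
s_6 = InvRound(s_5, k_1) = 0x121
s_7 = InvRound(s_6, k_0) = 0xD02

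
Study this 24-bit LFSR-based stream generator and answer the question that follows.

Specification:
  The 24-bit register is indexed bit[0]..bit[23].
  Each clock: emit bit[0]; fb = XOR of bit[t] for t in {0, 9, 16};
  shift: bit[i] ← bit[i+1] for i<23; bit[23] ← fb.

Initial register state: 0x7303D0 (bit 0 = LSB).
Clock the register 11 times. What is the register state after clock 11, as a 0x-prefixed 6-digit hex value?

reg_0 = 0x7303D0
clock 1: out=0, reg = 0x3981E8
clock 2: out=0, reg = 0x9CC0F4
clock 3: out=0, reg = 0x4E607A
clock 4: out=0, reg = 0x27303D
clock 5: out=1, reg = 0x13981E
clock 6: out=0, reg = 0x89CC0F
clock 7: out=1, reg = 0x44E607
clock 8: out=1, reg = 0x227303
clock 9: out=1, reg = 0x113981
clock 10: out=1, reg = 0x089CC0
clock 11: out=0, reg = 0x044E60

0x044E60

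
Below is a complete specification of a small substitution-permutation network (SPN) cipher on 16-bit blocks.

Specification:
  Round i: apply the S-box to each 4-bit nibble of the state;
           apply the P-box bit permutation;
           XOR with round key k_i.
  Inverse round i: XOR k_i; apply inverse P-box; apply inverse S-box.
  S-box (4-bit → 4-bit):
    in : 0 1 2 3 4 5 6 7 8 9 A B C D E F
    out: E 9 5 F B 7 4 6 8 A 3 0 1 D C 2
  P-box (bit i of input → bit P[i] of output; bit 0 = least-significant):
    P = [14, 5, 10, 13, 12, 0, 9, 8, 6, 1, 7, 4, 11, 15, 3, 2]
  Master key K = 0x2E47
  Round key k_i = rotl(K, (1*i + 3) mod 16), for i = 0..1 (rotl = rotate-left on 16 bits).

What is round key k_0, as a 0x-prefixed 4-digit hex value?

0x7239

K = 0x2E47
k_0 = rotl(K, (1*0+3) mod 16) = rotl(K, 3) = 0x7239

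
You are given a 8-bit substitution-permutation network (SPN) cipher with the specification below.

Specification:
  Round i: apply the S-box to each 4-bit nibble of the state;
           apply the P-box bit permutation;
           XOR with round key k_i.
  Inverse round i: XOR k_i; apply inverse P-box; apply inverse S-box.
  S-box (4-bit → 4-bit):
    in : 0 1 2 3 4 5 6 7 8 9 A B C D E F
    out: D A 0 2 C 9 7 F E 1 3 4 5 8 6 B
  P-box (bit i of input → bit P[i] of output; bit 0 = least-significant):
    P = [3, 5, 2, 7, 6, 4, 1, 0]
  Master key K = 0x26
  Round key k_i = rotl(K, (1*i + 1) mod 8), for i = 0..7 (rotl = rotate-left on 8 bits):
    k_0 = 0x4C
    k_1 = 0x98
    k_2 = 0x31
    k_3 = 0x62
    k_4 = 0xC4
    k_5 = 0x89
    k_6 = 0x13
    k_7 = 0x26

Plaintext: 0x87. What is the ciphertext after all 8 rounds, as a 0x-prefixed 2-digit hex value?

0x54

s_0 = plaintext = 0x87
s_1 = Round(s_0, k_0) = 0xF3
s_2 = Round(s_1, k_1) = 0xE9
s_3 = Round(s_2, k_2) = 0x2B
s_4 = Round(s_3, k_3) = 0x66
s_5 = Round(s_4, k_4) = 0xBA
s_6 = Round(s_5, k_5) = 0xA3
s_7 = Round(s_6, k_6) = 0x63
s_8 = Round(s_7, k_7) = 0x54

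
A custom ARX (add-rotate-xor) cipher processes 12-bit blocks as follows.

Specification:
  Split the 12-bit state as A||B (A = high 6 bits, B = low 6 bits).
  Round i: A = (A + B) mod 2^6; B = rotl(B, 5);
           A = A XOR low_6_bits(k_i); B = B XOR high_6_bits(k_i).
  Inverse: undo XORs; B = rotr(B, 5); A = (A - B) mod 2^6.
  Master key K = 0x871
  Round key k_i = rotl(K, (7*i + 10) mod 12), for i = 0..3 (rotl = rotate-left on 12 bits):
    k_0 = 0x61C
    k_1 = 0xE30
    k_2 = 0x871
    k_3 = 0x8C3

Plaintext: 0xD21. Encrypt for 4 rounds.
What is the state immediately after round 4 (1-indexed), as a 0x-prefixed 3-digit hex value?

s_0 = plaintext = 0xD21
s_1 = Round(s_0, k_0) = 0x268
s_2 = Round(s_1, k_1) = 0x06C
s_3 = Round(s_2, k_2) = 0x737
s_4 = Round(s_3, k_3) = 0x418

0x418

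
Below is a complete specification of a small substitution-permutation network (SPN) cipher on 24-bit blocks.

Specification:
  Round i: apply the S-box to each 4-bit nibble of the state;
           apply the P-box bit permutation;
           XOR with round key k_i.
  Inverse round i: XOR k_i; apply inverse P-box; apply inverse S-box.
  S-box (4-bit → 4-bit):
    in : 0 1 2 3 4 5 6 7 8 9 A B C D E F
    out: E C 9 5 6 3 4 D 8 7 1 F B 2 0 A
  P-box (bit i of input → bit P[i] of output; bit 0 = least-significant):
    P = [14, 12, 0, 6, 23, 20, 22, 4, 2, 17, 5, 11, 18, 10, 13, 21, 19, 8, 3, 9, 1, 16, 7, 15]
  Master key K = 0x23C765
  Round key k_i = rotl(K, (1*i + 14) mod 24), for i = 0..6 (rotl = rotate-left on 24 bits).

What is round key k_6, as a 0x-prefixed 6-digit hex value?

K = 0x23C765
k_0 = rotl(K, (1*0+14) mod 24) = rotl(K, 14) = 0xD948F1
k_1 = rotl(K, (1*1+14) mod 24) = rotl(K, 15) = 0xB291E3
k_2 = rotl(K, (1*2+14) mod 24) = rotl(K, 16) = 0x6523C7
k_3 = rotl(K, (1*3+14) mod 24) = rotl(K, 17) = 0xCA478E
k_4 = rotl(K, (1*4+14) mod 24) = rotl(K, 18) = 0x948F1D
k_5 = rotl(K, (1*5+14) mod 24) = rotl(K, 19) = 0x291E3B
k_6 = rotl(K, (1*6+14) mod 24) = rotl(K, 20) = 0x523C76

0x523C76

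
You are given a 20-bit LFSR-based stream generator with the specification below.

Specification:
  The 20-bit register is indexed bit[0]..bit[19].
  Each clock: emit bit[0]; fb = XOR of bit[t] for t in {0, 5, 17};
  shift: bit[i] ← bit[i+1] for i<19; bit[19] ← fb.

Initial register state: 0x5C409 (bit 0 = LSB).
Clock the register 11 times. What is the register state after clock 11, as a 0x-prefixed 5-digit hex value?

0xF66B8

reg_0 = 0x5C409
clock 1: out=1, reg = 0xAE204
clock 2: out=0, reg = 0xD7102
clock 3: out=0, reg = 0x6B881
clock 4: out=1, reg = 0x35C40
clock 5: out=0, reg = 0x9AE20
clock 6: out=0, reg = 0xCD710
clock 7: out=0, reg = 0x66B88
clock 8: out=0, reg = 0xB35C4
clock 9: out=0, reg = 0xD9AE2
clock 10: out=0, reg = 0xECD71
clock 11: out=1, reg = 0xF66B8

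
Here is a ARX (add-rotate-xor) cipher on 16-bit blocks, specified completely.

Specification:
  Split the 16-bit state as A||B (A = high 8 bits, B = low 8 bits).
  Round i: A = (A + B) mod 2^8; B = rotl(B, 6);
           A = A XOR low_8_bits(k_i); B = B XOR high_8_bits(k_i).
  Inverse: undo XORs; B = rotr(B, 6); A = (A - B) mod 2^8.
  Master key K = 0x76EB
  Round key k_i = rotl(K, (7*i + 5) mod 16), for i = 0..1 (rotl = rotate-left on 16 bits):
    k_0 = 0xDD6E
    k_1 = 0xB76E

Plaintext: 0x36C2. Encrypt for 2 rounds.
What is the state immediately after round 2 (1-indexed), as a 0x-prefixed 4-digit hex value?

0x6DEC

s_0 = plaintext = 0x36C2
s_1 = Round(s_0, k_0) = 0x966D
s_2 = Round(s_1, k_1) = 0x6DEC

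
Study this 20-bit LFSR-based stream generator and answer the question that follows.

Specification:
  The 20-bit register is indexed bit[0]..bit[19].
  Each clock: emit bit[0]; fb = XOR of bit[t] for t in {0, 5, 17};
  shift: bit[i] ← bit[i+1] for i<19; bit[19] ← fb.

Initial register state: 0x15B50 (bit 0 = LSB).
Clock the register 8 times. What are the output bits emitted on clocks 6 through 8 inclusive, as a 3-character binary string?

010

reg_0 = 0x15B50
clock 1: out=0, reg = 0x0ADA8
clock 2: out=0, reg = 0x856D4
clock 3: out=0, reg = 0x42B6A
clock 4: out=0, reg = 0xA15B5
clock 5: out=1, reg = 0xD0ADA
clock 6: out=0, reg = 0x6856D
clock 7: out=1, reg = 0xB42B6
clock 8: out=0, reg = 0x5A15B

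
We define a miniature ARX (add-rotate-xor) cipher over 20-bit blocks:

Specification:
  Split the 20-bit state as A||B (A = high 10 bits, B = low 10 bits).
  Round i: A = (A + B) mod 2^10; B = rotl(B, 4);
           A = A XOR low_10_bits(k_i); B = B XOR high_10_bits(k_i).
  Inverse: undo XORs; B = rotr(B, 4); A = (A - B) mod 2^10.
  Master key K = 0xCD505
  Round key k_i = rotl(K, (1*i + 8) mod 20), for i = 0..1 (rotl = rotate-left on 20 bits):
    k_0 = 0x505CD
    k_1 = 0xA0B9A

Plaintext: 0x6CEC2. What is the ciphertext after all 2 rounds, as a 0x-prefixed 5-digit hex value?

0x2E027

s_0 = plaintext = 0x6CEC2
s_1 = Round(s_0, k_0) = 0x6E16A
s_2 = Round(s_1, k_1) = 0x2E027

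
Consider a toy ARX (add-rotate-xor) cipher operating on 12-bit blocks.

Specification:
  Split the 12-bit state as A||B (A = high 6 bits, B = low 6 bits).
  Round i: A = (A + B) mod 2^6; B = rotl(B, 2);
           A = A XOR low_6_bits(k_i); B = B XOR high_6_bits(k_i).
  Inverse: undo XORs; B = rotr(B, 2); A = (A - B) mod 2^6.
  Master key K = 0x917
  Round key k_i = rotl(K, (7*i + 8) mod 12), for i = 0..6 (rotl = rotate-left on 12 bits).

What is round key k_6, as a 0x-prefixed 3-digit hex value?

0x45E

K = 0x917
k_0 = rotl(K, (7*0+8) mod 12) = rotl(K, 8) = 0x791
k_1 = rotl(K, (7*1+8) mod 12) = rotl(K, 3) = 0x8BC
k_2 = rotl(K, (7*2+8) mod 12) = rotl(K, 10) = 0xE45
k_3 = rotl(K, (7*3+8) mod 12) = rotl(K, 5) = 0x2F2
k_4 = rotl(K, (7*4+8) mod 12) = rotl(K, 0) = 0x917
k_5 = rotl(K, (7*5+8) mod 12) = rotl(K, 7) = 0xBC8
k_6 = rotl(K, (7*6+8) mod 12) = rotl(K, 2) = 0x45E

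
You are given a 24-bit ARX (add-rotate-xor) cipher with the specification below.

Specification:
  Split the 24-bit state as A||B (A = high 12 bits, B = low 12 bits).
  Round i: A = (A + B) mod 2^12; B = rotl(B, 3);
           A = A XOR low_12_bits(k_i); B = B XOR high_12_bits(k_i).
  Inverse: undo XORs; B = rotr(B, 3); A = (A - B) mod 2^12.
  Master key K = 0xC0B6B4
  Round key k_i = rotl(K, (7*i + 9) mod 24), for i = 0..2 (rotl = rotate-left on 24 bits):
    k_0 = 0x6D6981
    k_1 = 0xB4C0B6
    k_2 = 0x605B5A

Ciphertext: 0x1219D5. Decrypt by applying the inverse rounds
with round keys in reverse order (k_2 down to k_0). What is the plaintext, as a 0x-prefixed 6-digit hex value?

0x1F0170

s_0 = ciphertext = 0x1219D5
s_1 = InvRound(s_0, k_2) = 0x8811FA
s_2 = InvRound(s_1, k_1) = 0xAE1D56
s_3 = InvRound(s_2, k_0) = 0x1F0170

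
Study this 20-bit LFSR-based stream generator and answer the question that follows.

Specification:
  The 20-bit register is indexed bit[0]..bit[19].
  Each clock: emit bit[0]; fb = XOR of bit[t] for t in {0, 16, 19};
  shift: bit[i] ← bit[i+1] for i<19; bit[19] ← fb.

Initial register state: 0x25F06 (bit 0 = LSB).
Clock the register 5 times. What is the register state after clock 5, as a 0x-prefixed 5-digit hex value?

0xE12F8

reg_0 = 0x25F06
clock 1: out=0, reg = 0x12F83
clock 2: out=1, reg = 0x097C1
clock 3: out=1, reg = 0x84BE0
clock 4: out=0, reg = 0xC25F0
clock 5: out=0, reg = 0xE12F8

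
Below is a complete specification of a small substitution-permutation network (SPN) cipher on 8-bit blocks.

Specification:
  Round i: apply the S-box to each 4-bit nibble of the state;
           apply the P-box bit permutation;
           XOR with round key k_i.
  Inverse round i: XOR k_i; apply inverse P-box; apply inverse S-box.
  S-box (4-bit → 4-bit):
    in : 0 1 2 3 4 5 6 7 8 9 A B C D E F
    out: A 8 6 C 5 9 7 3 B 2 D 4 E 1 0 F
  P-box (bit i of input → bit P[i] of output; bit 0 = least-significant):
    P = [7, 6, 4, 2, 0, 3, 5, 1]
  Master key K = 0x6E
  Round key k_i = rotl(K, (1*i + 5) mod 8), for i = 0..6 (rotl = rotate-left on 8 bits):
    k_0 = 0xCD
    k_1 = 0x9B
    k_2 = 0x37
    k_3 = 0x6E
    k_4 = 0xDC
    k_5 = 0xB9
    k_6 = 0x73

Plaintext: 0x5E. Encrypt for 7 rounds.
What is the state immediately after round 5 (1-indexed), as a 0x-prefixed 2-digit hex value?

s_0 = plaintext = 0x5E
s_1 = Round(s_0, k_0) = 0xCE
s_2 = Round(s_1, k_1) = 0xB1
s_3 = Round(s_2, k_2) = 0x13
s_4 = Round(s_3, k_3) = 0x78
s_5 = Round(s_4, k_4) = 0x11
s_6 = Round(s_5, k_5) = 0xBF
s_7 = Round(s_6, k_6) = 0x87

0x11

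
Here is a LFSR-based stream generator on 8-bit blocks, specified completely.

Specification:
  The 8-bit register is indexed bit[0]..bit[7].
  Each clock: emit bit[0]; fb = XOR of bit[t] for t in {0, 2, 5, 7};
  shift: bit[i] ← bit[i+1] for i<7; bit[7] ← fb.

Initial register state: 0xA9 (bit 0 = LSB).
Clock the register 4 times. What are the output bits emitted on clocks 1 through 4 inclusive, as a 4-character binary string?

1001

reg_0 = 0xA9
clock 1: out=1, reg = 0xD4
clock 2: out=0, reg = 0x6A
clock 3: out=0, reg = 0xB5
clock 4: out=1, reg = 0x5A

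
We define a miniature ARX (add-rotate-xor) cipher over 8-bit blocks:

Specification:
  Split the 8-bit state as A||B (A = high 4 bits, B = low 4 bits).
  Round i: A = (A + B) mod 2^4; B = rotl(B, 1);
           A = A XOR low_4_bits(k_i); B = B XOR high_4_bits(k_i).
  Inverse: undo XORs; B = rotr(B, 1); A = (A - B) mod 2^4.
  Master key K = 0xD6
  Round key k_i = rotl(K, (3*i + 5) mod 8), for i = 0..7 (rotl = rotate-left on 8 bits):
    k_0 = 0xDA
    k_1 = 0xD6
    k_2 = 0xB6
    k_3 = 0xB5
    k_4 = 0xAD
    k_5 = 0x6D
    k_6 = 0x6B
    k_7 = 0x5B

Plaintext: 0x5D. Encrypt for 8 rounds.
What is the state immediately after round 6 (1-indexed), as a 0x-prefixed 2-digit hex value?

0xE1

s_0 = plaintext = 0x5D
s_1 = Round(s_0, k_0) = 0x86
s_2 = Round(s_1, k_1) = 0x81
s_3 = Round(s_2, k_2) = 0xF9
s_4 = Round(s_3, k_3) = 0xD8
s_5 = Round(s_4, k_4) = 0x8B
s_6 = Round(s_5, k_5) = 0xE1
s_7 = Round(s_6, k_6) = 0x44
s_8 = Round(s_7, k_7) = 0x3D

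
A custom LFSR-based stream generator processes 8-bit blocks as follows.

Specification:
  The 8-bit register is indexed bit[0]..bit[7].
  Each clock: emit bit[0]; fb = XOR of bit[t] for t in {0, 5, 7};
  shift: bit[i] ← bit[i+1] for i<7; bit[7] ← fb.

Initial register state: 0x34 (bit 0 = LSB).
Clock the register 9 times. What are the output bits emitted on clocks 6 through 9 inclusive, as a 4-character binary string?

1001

reg_0 = 0x34
clock 1: out=0, reg = 0x9A
clock 2: out=0, reg = 0xCD
clock 3: out=1, reg = 0x66
clock 4: out=0, reg = 0xB3
clock 5: out=1, reg = 0xD9
clock 6: out=1, reg = 0x6C
clock 7: out=0, reg = 0xB6
clock 8: out=0, reg = 0x5B
clock 9: out=1, reg = 0xAD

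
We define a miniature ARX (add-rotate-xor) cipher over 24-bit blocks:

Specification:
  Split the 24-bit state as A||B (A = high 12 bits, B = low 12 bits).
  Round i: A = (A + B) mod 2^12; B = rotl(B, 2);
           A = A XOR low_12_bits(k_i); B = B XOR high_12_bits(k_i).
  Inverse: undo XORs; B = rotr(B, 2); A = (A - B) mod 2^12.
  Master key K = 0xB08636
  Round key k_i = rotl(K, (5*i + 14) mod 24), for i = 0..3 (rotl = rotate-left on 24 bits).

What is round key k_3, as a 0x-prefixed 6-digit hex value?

K = 0xB08636
k_0 = rotl(K, (5*0+14) mod 24) = rotl(K, 14) = 0x8DAC21
k_1 = rotl(K, (5*1+14) mod 24) = rotl(K, 19) = 0xB58431
k_2 = rotl(K, (5*2+14) mod 24) = rotl(K, 0) = 0xB08636
k_3 = rotl(K, (5*3+14) mod 24) = rotl(K, 5) = 0x10C6D6

0x10C6D6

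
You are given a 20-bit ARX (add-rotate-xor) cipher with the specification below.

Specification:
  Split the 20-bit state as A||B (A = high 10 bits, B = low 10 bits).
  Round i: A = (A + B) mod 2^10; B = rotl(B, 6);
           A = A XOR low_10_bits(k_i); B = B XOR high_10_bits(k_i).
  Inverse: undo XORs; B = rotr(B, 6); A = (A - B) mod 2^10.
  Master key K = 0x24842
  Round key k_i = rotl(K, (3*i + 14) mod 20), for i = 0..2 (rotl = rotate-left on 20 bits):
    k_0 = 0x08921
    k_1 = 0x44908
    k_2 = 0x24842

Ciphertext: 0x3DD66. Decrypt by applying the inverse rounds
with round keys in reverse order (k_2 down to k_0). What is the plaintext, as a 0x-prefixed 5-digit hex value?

s_0 = ciphertext = 0x3DD66
s_1 = InvRound(s_0, k_2) = 0x5BB47
s_2 = InvRound(s_1, k_1) = 0xC3559
s_3 = InvRound(s_2, k_0) = 0x9DFB5

0x9DFB5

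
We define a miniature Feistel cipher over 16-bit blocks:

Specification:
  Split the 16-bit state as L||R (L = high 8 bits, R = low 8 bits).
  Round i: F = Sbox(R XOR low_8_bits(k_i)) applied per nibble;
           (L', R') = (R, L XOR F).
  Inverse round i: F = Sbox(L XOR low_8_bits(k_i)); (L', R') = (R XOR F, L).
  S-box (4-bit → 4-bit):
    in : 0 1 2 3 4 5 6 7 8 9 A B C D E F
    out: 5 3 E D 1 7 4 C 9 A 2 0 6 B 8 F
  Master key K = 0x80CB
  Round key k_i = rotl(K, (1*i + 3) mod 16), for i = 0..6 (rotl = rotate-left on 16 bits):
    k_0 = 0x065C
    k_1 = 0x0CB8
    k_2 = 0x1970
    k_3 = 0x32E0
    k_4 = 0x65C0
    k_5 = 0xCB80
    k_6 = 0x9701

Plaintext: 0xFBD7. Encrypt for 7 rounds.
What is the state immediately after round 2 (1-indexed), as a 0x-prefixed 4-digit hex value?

s_0 = plaintext = 0xFBD7
s_1 = Round(s_0, k_0) = 0xD76B
s_2 = Round(s_1, k_1) = 0x6B6A
s_3 = Round(s_2, k_2) = 0x6A59
s_4 = Round(s_3, k_3) = 0x5960
s_5 = Round(s_4, k_4) = 0x607C
s_6 = Round(s_5, k_5) = 0x7C96
s_7 = Round(s_6, k_6) = 0x96D0

0x6B6A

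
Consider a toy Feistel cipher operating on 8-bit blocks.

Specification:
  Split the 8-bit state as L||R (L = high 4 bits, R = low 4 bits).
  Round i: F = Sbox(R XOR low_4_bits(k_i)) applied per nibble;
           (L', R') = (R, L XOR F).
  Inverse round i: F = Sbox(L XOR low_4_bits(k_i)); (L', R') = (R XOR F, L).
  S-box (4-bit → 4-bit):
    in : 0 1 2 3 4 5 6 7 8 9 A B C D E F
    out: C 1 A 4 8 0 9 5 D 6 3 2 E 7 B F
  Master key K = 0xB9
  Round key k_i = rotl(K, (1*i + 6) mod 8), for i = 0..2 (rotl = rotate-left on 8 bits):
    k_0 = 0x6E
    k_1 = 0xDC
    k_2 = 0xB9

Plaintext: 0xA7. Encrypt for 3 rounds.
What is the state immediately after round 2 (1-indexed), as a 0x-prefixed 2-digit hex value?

s_0 = plaintext = 0xA7
s_1 = Round(s_0, k_0) = 0x7C
s_2 = Round(s_1, k_1) = 0xCB
s_3 = Round(s_2, k_2) = 0xB6

0xCB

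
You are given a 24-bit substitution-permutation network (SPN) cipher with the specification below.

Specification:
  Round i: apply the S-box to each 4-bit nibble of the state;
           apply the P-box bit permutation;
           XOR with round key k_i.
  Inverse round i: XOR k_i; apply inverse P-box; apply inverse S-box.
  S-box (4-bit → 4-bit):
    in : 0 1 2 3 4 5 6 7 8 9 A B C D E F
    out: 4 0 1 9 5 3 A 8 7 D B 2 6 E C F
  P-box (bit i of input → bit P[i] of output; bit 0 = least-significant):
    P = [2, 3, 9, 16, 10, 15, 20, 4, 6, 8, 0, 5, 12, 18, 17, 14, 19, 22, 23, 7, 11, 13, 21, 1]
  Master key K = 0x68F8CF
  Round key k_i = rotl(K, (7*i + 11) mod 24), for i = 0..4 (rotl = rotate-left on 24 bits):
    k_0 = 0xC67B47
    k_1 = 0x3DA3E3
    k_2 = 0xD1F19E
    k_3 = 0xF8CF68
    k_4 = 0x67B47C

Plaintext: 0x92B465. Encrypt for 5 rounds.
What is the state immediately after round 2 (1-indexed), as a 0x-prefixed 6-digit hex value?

s_0 = plaintext = 0x92B465
s_1 = Round(s_0, k_0) = 0xEAF318
s_2 = Round(s_1, k_1) = 0x53F10D
s_3 = Round(s_2, k_2) = 0xCE8B16
s_4 = Round(s_3, k_3) = 0x5FFEE0
s_5 = Round(s_4, k_4) = 0xB9CECD

0x53F10D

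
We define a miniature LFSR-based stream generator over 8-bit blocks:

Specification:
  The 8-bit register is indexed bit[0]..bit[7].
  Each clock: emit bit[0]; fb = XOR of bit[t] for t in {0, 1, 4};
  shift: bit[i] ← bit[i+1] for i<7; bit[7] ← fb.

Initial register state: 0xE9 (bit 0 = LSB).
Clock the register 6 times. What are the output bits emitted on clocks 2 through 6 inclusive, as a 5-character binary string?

reg_0 = 0xE9
clock 1: out=1, reg = 0xF4
clock 2: out=0, reg = 0xFA
clock 3: out=0, reg = 0x7D
clock 4: out=1, reg = 0x3E
clock 5: out=0, reg = 0x1F
clock 6: out=1, reg = 0x8F

00101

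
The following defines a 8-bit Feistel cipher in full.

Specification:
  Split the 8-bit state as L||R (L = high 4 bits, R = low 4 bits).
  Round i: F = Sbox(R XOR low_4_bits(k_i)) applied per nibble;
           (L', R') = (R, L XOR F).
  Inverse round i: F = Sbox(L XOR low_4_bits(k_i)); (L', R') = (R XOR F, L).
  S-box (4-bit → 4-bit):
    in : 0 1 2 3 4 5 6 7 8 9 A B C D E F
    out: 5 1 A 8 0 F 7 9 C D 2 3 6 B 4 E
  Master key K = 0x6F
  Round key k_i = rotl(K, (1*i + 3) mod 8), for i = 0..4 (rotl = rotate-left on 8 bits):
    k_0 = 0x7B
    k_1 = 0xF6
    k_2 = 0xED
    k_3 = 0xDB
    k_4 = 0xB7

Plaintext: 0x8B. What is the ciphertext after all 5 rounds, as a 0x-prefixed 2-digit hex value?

0x58

s_0 = plaintext = 0x8B
s_1 = Round(s_0, k_0) = 0xBD
s_2 = Round(s_1, k_1) = 0xD8
s_3 = Round(s_2, k_2) = 0x82
s_4 = Round(s_3, k_3) = 0x25
s_5 = Round(s_4, k_4) = 0x58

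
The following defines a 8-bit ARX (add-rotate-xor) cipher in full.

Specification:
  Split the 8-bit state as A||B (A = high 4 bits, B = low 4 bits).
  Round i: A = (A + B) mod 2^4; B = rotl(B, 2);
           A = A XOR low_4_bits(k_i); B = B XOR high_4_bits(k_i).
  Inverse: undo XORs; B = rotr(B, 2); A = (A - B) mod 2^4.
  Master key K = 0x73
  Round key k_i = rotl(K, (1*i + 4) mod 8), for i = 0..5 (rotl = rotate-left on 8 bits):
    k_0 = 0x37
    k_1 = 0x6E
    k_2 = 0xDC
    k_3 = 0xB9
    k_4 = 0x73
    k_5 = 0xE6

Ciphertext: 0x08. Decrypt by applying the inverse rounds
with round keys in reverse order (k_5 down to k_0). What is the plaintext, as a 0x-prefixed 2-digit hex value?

0xDD

s_0 = ciphertext = 0x08
s_1 = InvRound(s_0, k_5) = 0xD9
s_2 = InvRound(s_1, k_4) = 0x3B
s_3 = InvRound(s_2, k_3) = 0xA0
s_4 = InvRound(s_3, k_2) = 0xF7
s_5 = InvRound(s_4, k_1) = 0xD4
s_6 = InvRound(s_5, k_0) = 0xDD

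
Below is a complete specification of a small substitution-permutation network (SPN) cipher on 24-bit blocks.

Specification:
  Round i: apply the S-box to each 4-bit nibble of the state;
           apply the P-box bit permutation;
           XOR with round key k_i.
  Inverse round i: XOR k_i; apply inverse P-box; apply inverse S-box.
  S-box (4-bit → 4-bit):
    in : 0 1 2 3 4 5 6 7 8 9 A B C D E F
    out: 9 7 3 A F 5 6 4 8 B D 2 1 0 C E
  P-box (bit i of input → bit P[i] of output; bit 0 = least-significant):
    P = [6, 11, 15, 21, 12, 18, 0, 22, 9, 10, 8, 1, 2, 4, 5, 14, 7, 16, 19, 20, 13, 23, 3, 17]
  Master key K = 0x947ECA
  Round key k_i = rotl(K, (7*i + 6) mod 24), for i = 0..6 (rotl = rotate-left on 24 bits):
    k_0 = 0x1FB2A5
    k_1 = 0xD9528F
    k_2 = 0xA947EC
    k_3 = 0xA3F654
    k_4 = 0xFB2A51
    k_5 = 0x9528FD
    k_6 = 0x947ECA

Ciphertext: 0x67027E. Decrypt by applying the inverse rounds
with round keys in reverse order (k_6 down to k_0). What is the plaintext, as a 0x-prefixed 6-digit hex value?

s_0 = ciphertext = 0x67027E
s_1 = InvRound(s_0, k_6) = 0x994B03
s_2 = InvRound(s_1, k_5) = 0x554ABC
s_3 = InvRound(s_2, k_4) = 0x45AD60
s_4 = InvRound(s_3, k_3) = 0x3D4593
s_5 = InvRound(s_4, k_2) = 0x68106C
s_6 = InvRound(s_5, k_1) = 0xB9E070
s_7 = InvRound(s_6, k_0) = 0x3C9C10

0x3C9C10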